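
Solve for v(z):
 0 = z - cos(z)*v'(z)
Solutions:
 v(z) = C1 + Integral(z/cos(z), z)


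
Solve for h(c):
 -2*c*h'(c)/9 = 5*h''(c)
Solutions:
 h(c) = C1 + C2*erf(sqrt(5)*c/15)


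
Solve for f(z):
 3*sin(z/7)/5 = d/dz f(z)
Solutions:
 f(z) = C1 - 21*cos(z/7)/5


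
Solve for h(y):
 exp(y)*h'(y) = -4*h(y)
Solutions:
 h(y) = C1*exp(4*exp(-y))


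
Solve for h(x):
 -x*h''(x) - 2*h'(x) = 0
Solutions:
 h(x) = C1 + C2/x


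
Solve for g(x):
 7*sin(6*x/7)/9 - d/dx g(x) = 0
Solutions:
 g(x) = C1 - 49*cos(6*x/7)/54


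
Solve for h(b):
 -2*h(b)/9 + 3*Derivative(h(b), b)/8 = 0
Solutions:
 h(b) = C1*exp(16*b/27)


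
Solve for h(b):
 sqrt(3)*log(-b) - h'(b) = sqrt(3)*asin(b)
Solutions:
 h(b) = C1 + sqrt(3)*b*(log(-b) - 1) - sqrt(3)*(b*asin(b) + sqrt(1 - b^2))


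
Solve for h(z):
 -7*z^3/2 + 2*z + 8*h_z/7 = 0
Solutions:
 h(z) = C1 + 49*z^4/64 - 7*z^2/8


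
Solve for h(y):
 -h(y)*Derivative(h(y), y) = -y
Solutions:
 h(y) = -sqrt(C1 + y^2)
 h(y) = sqrt(C1 + y^2)


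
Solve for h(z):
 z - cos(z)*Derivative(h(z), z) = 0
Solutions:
 h(z) = C1 + Integral(z/cos(z), z)


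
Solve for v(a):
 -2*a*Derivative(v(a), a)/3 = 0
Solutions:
 v(a) = C1


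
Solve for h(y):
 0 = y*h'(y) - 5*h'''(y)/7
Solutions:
 h(y) = C1 + Integral(C2*airyai(5^(2/3)*7^(1/3)*y/5) + C3*airybi(5^(2/3)*7^(1/3)*y/5), y)


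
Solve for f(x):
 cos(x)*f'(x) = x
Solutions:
 f(x) = C1 + Integral(x/cos(x), x)


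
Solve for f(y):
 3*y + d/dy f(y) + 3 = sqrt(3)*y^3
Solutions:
 f(y) = C1 + sqrt(3)*y^4/4 - 3*y^2/2 - 3*y


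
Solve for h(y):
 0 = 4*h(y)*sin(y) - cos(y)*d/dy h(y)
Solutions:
 h(y) = C1/cos(y)^4


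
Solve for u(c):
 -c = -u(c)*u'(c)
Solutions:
 u(c) = -sqrt(C1 + c^2)
 u(c) = sqrt(C1 + c^2)


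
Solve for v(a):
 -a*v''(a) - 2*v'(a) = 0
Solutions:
 v(a) = C1 + C2/a


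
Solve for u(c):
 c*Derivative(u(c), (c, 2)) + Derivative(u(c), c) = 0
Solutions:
 u(c) = C1 + C2*log(c)


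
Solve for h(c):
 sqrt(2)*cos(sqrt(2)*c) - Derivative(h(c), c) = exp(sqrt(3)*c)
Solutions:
 h(c) = C1 - sqrt(3)*exp(sqrt(3)*c)/3 + sin(sqrt(2)*c)


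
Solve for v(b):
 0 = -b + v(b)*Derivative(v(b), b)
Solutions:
 v(b) = -sqrt(C1 + b^2)
 v(b) = sqrt(C1 + b^2)


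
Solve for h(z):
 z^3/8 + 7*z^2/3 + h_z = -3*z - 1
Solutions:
 h(z) = C1 - z^4/32 - 7*z^3/9 - 3*z^2/2 - z


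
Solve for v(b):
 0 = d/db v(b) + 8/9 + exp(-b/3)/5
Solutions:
 v(b) = C1 - 8*b/9 + 3*exp(-b/3)/5


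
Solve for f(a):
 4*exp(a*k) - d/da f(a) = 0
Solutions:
 f(a) = C1 + 4*exp(a*k)/k


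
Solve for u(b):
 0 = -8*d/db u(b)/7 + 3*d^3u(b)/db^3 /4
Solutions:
 u(b) = C1 + C2*exp(-4*sqrt(42)*b/21) + C3*exp(4*sqrt(42)*b/21)


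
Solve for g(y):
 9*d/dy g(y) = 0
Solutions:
 g(y) = C1


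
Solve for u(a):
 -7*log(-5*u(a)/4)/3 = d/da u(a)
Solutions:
 3*Integral(1/(log(-_y) - 2*log(2) + log(5)), (_y, u(a)))/7 = C1 - a


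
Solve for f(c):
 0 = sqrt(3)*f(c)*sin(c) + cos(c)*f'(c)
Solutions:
 f(c) = C1*cos(c)^(sqrt(3))


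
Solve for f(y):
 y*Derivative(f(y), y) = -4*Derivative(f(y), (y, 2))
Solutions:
 f(y) = C1 + C2*erf(sqrt(2)*y/4)


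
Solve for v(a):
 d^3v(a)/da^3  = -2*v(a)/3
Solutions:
 v(a) = C3*exp(-2^(1/3)*3^(2/3)*a/3) + (C1*sin(2^(1/3)*3^(1/6)*a/2) + C2*cos(2^(1/3)*3^(1/6)*a/2))*exp(2^(1/3)*3^(2/3)*a/6)


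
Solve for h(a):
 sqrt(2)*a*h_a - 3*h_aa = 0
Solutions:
 h(a) = C1 + C2*erfi(2^(3/4)*sqrt(3)*a/6)


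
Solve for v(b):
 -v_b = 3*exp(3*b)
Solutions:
 v(b) = C1 - exp(3*b)


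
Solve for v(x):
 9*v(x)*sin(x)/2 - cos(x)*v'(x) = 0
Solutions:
 v(x) = C1/cos(x)^(9/2)


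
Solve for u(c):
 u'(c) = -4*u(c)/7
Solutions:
 u(c) = C1*exp(-4*c/7)


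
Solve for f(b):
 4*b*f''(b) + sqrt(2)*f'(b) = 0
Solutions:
 f(b) = C1 + C2*b^(1 - sqrt(2)/4)


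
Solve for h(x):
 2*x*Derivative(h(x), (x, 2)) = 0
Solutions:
 h(x) = C1 + C2*x


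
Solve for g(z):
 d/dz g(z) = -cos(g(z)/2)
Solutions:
 g(z) = -2*asin((C1 + exp(z))/(C1 - exp(z))) + 2*pi
 g(z) = 2*asin((C1 + exp(z))/(C1 - exp(z)))


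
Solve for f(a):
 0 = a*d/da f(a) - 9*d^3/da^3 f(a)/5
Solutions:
 f(a) = C1 + Integral(C2*airyai(15^(1/3)*a/3) + C3*airybi(15^(1/3)*a/3), a)


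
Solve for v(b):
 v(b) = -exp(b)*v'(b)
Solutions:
 v(b) = C1*exp(exp(-b))


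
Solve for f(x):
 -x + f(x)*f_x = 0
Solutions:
 f(x) = -sqrt(C1 + x^2)
 f(x) = sqrt(C1 + x^2)


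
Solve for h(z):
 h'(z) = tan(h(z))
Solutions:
 h(z) = pi - asin(C1*exp(z))
 h(z) = asin(C1*exp(z))


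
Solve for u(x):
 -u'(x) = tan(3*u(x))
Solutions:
 u(x) = -asin(C1*exp(-3*x))/3 + pi/3
 u(x) = asin(C1*exp(-3*x))/3


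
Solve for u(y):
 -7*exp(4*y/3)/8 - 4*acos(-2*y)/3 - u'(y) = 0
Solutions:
 u(y) = C1 - 4*y*acos(-2*y)/3 - 2*sqrt(1 - 4*y^2)/3 - 21*exp(4*y/3)/32


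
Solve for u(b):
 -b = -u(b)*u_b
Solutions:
 u(b) = -sqrt(C1 + b^2)
 u(b) = sqrt(C1 + b^2)


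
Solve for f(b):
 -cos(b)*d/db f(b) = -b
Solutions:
 f(b) = C1 + Integral(b/cos(b), b)


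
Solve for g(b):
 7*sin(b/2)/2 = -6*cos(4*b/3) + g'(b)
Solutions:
 g(b) = C1 + 9*sin(4*b/3)/2 - 7*cos(b/2)


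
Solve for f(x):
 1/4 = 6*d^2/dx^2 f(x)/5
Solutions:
 f(x) = C1 + C2*x + 5*x^2/48


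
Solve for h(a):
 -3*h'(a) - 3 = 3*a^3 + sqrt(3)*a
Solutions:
 h(a) = C1 - a^4/4 - sqrt(3)*a^2/6 - a


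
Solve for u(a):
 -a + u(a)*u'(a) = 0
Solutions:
 u(a) = -sqrt(C1 + a^2)
 u(a) = sqrt(C1 + a^2)


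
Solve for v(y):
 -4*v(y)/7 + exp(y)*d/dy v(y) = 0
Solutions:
 v(y) = C1*exp(-4*exp(-y)/7)


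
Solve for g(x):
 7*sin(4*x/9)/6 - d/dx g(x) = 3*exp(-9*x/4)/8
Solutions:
 g(x) = C1 - 21*cos(4*x/9)/8 + exp(-9*x/4)/6


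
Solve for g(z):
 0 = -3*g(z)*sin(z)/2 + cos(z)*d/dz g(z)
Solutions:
 g(z) = C1/cos(z)^(3/2)


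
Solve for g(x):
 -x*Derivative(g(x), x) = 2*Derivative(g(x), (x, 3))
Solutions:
 g(x) = C1 + Integral(C2*airyai(-2^(2/3)*x/2) + C3*airybi(-2^(2/3)*x/2), x)


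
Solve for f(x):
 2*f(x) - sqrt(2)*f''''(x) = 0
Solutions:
 f(x) = C1*exp(-2^(1/8)*x) + C2*exp(2^(1/8)*x) + C3*sin(2^(1/8)*x) + C4*cos(2^(1/8)*x)


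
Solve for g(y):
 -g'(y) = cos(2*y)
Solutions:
 g(y) = C1 - sin(2*y)/2


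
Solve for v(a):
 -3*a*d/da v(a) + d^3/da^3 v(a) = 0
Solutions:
 v(a) = C1 + Integral(C2*airyai(3^(1/3)*a) + C3*airybi(3^(1/3)*a), a)


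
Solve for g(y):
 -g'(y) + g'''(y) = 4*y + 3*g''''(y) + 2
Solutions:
 g(y) = C1 + C2*exp(y*(2*2^(1/3)/(9*sqrt(717) + 241)^(1/3) + 4 + 2^(2/3)*(9*sqrt(717) + 241)^(1/3))/36)*sin(2^(1/3)*sqrt(3)*y*(-2^(1/3)*(9*sqrt(717) + 241)^(1/3) + 2/(9*sqrt(717) + 241)^(1/3))/36) + C3*exp(y*(2*2^(1/3)/(9*sqrt(717) + 241)^(1/3) + 4 + 2^(2/3)*(9*sqrt(717) + 241)^(1/3))/36)*cos(2^(1/3)*sqrt(3)*y*(-2^(1/3)*(9*sqrt(717) + 241)^(1/3) + 2/(9*sqrt(717) + 241)^(1/3))/36) + C4*exp(y*(-2^(2/3)*(9*sqrt(717) + 241)^(1/3) - 2*2^(1/3)/(9*sqrt(717) + 241)^(1/3) + 2)/18) - 2*y^2 - 2*y


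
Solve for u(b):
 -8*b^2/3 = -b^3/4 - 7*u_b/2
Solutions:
 u(b) = C1 - b^4/56 + 16*b^3/63


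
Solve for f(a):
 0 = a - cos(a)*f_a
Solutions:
 f(a) = C1 + Integral(a/cos(a), a)


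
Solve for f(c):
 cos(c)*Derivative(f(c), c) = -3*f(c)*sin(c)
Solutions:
 f(c) = C1*cos(c)^3


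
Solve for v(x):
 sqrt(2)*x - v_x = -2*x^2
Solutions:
 v(x) = C1 + 2*x^3/3 + sqrt(2)*x^2/2


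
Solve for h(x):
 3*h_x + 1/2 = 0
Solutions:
 h(x) = C1 - x/6


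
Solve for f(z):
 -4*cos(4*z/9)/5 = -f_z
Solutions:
 f(z) = C1 + 9*sin(4*z/9)/5


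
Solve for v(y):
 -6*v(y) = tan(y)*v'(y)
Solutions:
 v(y) = C1/sin(y)^6


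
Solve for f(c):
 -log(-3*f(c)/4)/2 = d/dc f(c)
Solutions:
 2*Integral(1/(log(-_y) - 2*log(2) + log(3)), (_y, f(c))) = C1 - c


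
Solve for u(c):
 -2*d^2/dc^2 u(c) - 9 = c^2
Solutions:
 u(c) = C1 + C2*c - c^4/24 - 9*c^2/4


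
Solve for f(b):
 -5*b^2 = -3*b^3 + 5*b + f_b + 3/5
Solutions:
 f(b) = C1 + 3*b^4/4 - 5*b^3/3 - 5*b^2/2 - 3*b/5


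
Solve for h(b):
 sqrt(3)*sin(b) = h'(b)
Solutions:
 h(b) = C1 - sqrt(3)*cos(b)


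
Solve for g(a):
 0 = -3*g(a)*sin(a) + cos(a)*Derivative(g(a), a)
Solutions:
 g(a) = C1/cos(a)^3


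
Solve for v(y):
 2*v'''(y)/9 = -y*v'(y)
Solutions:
 v(y) = C1 + Integral(C2*airyai(-6^(2/3)*y/2) + C3*airybi(-6^(2/3)*y/2), y)


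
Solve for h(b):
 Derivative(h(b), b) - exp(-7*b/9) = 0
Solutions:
 h(b) = C1 - 9*exp(-7*b/9)/7


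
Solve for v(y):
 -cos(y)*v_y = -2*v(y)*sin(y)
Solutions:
 v(y) = C1/cos(y)^2


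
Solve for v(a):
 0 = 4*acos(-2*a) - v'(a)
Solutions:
 v(a) = C1 + 4*a*acos(-2*a) + 2*sqrt(1 - 4*a^2)


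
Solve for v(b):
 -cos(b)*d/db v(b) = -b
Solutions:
 v(b) = C1 + Integral(b/cos(b), b)


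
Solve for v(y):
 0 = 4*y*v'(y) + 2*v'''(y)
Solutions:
 v(y) = C1 + Integral(C2*airyai(-2^(1/3)*y) + C3*airybi(-2^(1/3)*y), y)


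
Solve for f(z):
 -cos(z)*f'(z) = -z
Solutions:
 f(z) = C1 + Integral(z/cos(z), z)


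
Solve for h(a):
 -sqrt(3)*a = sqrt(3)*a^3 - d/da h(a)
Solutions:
 h(a) = C1 + sqrt(3)*a^4/4 + sqrt(3)*a^2/2


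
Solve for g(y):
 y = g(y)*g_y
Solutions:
 g(y) = -sqrt(C1 + y^2)
 g(y) = sqrt(C1 + y^2)


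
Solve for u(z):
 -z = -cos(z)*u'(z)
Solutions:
 u(z) = C1 + Integral(z/cos(z), z)


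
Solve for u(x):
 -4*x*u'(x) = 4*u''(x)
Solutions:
 u(x) = C1 + C2*erf(sqrt(2)*x/2)


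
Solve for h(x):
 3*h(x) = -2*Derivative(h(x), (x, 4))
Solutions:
 h(x) = (C1*sin(6^(1/4)*x/2) + C2*cos(6^(1/4)*x/2))*exp(-6^(1/4)*x/2) + (C3*sin(6^(1/4)*x/2) + C4*cos(6^(1/4)*x/2))*exp(6^(1/4)*x/2)


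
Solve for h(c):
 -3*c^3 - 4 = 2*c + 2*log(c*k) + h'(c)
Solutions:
 h(c) = C1 - 3*c^4/4 - c^2 - 2*c*log(c*k) - 2*c


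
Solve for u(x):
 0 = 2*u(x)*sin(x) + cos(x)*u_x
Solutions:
 u(x) = C1*cos(x)^2


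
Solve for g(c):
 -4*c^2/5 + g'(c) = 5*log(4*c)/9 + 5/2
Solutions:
 g(c) = C1 + 4*c^3/15 + 5*c*log(c)/9 + 10*c*log(2)/9 + 35*c/18


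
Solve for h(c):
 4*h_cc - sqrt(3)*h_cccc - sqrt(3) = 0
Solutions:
 h(c) = C1 + C2*c + C3*exp(-2*3^(3/4)*c/3) + C4*exp(2*3^(3/4)*c/3) + sqrt(3)*c^2/8


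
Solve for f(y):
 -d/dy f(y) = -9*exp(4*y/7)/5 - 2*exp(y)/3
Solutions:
 f(y) = C1 + 63*exp(4*y/7)/20 + 2*exp(y)/3


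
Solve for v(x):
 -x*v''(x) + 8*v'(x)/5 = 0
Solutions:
 v(x) = C1 + C2*x^(13/5)


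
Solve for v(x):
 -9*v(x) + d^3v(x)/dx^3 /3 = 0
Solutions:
 v(x) = C3*exp(3*x) + (C1*sin(3*sqrt(3)*x/2) + C2*cos(3*sqrt(3)*x/2))*exp(-3*x/2)


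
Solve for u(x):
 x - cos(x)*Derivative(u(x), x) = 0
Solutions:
 u(x) = C1 + Integral(x/cos(x), x)


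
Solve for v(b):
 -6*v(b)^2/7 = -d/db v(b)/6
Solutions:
 v(b) = -7/(C1 + 36*b)


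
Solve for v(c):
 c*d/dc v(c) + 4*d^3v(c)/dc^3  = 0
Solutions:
 v(c) = C1 + Integral(C2*airyai(-2^(1/3)*c/2) + C3*airybi(-2^(1/3)*c/2), c)


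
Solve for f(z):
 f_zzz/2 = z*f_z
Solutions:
 f(z) = C1 + Integral(C2*airyai(2^(1/3)*z) + C3*airybi(2^(1/3)*z), z)


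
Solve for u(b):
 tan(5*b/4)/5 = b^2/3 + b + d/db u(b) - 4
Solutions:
 u(b) = C1 - b^3/9 - b^2/2 + 4*b - 4*log(cos(5*b/4))/25


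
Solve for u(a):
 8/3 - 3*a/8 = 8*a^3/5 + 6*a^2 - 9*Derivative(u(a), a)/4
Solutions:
 u(a) = C1 + 8*a^4/45 + 8*a^3/9 + a^2/12 - 32*a/27


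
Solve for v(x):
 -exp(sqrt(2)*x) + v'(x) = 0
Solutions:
 v(x) = C1 + sqrt(2)*exp(sqrt(2)*x)/2


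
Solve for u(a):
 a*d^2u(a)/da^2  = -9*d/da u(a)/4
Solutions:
 u(a) = C1 + C2/a^(5/4)


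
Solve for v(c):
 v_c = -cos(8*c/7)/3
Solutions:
 v(c) = C1 - 7*sin(8*c/7)/24


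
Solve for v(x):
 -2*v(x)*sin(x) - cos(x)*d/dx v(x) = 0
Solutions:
 v(x) = C1*cos(x)^2


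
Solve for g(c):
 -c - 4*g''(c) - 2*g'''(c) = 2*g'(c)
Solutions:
 g(c) = C1 - c^2/4 + c + (C2 + C3*c)*exp(-c)


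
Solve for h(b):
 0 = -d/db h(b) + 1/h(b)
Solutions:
 h(b) = -sqrt(C1 + 2*b)
 h(b) = sqrt(C1 + 2*b)


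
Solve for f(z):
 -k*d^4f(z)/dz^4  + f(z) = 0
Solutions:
 f(z) = C1*exp(-z*(1/k)^(1/4)) + C2*exp(z*(1/k)^(1/4)) + C3*exp(-I*z*(1/k)^(1/4)) + C4*exp(I*z*(1/k)^(1/4))


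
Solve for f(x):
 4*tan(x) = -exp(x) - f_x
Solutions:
 f(x) = C1 - exp(x) + 4*log(cos(x))


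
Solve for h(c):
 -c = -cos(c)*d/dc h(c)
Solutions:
 h(c) = C1 + Integral(c/cos(c), c)


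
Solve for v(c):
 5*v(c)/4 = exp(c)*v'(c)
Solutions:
 v(c) = C1*exp(-5*exp(-c)/4)


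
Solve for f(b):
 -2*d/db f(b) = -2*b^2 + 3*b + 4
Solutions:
 f(b) = C1 + b^3/3 - 3*b^2/4 - 2*b


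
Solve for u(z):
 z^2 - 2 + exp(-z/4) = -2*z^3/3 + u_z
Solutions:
 u(z) = C1 + z^4/6 + z^3/3 - 2*z - 4*exp(-z/4)


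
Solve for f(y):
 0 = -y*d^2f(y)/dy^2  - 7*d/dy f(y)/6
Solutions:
 f(y) = C1 + C2/y^(1/6)


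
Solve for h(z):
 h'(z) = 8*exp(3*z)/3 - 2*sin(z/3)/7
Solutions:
 h(z) = C1 + 8*exp(3*z)/9 + 6*cos(z/3)/7


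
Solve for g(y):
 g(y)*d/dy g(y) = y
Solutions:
 g(y) = -sqrt(C1 + y^2)
 g(y) = sqrt(C1 + y^2)


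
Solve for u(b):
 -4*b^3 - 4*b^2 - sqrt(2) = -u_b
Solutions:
 u(b) = C1 + b^4 + 4*b^3/3 + sqrt(2)*b


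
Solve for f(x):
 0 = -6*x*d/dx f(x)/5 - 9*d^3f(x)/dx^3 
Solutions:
 f(x) = C1 + Integral(C2*airyai(-15^(2/3)*2^(1/3)*x/15) + C3*airybi(-15^(2/3)*2^(1/3)*x/15), x)


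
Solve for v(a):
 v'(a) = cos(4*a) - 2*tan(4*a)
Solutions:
 v(a) = C1 + log(cos(4*a))/2 + sin(4*a)/4


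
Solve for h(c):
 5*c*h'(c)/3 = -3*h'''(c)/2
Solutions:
 h(c) = C1 + Integral(C2*airyai(-30^(1/3)*c/3) + C3*airybi(-30^(1/3)*c/3), c)


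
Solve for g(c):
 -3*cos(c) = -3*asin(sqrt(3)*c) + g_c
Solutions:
 g(c) = C1 + 3*c*asin(sqrt(3)*c) + sqrt(3)*sqrt(1 - 3*c^2) - 3*sin(c)


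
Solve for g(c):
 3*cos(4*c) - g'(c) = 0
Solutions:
 g(c) = C1 + 3*sin(4*c)/4


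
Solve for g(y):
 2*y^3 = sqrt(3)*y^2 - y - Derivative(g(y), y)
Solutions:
 g(y) = C1 - y^4/2 + sqrt(3)*y^3/3 - y^2/2


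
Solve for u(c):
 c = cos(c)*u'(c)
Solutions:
 u(c) = C1 + Integral(c/cos(c), c)


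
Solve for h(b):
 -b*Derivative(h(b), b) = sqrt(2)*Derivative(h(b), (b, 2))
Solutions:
 h(b) = C1 + C2*erf(2^(1/4)*b/2)


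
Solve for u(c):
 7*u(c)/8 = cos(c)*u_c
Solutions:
 u(c) = C1*(sin(c) + 1)^(7/16)/(sin(c) - 1)^(7/16)


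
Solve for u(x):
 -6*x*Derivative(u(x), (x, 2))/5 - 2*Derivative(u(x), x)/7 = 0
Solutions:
 u(x) = C1 + C2*x^(16/21)


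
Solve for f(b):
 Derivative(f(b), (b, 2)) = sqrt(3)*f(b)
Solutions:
 f(b) = C1*exp(-3^(1/4)*b) + C2*exp(3^(1/4)*b)


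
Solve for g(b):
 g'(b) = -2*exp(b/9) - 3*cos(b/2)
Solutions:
 g(b) = C1 - 18*exp(b/9) - 6*sin(b/2)


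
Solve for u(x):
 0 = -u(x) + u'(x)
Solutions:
 u(x) = C1*exp(x)


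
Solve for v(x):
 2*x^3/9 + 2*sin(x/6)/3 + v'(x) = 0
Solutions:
 v(x) = C1 - x^4/18 + 4*cos(x/6)


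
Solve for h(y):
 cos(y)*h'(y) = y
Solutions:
 h(y) = C1 + Integral(y/cos(y), y)


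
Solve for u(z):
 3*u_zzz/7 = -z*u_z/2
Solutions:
 u(z) = C1 + Integral(C2*airyai(-6^(2/3)*7^(1/3)*z/6) + C3*airybi(-6^(2/3)*7^(1/3)*z/6), z)


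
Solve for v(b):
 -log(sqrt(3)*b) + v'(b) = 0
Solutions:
 v(b) = C1 + b*log(b) - b + b*log(3)/2


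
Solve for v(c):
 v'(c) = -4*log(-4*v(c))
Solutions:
 Integral(1/(log(-_y) + 2*log(2)), (_y, v(c)))/4 = C1 - c


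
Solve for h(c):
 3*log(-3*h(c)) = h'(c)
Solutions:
 -Integral(1/(log(-_y) + log(3)), (_y, h(c)))/3 = C1 - c


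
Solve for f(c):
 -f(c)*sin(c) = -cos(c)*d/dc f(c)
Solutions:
 f(c) = C1/cos(c)


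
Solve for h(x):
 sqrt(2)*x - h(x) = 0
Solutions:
 h(x) = sqrt(2)*x


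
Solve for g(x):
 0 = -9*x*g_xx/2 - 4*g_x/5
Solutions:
 g(x) = C1 + C2*x^(37/45)


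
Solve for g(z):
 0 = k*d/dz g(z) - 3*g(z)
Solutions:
 g(z) = C1*exp(3*z/k)


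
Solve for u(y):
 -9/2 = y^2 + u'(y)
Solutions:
 u(y) = C1 - y^3/3 - 9*y/2


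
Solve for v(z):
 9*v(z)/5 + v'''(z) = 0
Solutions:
 v(z) = C3*exp(-15^(2/3)*z/5) + (C1*sin(3*3^(1/6)*5^(2/3)*z/10) + C2*cos(3*3^(1/6)*5^(2/3)*z/10))*exp(15^(2/3)*z/10)


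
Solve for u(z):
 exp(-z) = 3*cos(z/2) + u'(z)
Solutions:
 u(z) = C1 - 6*sin(z/2) - exp(-z)


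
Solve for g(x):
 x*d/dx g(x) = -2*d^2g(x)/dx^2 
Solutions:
 g(x) = C1 + C2*erf(x/2)


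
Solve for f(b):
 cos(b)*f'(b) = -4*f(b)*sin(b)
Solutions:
 f(b) = C1*cos(b)^4


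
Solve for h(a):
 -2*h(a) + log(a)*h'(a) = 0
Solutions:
 h(a) = C1*exp(2*li(a))


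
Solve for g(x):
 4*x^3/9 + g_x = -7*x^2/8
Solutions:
 g(x) = C1 - x^4/9 - 7*x^3/24


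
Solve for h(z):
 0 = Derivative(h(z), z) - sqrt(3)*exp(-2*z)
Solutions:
 h(z) = C1 - sqrt(3)*exp(-2*z)/2


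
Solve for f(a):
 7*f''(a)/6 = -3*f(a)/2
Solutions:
 f(a) = C1*sin(3*sqrt(7)*a/7) + C2*cos(3*sqrt(7)*a/7)


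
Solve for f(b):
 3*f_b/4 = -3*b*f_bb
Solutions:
 f(b) = C1 + C2*b^(3/4)


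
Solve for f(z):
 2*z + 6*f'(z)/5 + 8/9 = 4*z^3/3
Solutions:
 f(z) = C1 + 5*z^4/18 - 5*z^2/6 - 20*z/27


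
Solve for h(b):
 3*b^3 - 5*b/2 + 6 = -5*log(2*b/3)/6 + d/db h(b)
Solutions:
 h(b) = C1 + 3*b^4/4 - 5*b^2/4 + 5*b*log(b)/6 - 5*b*log(3)/6 + 5*b*log(2)/6 + 31*b/6


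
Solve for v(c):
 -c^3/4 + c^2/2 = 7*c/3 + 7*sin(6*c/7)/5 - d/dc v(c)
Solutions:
 v(c) = C1 + c^4/16 - c^3/6 + 7*c^2/6 - 49*cos(6*c/7)/30


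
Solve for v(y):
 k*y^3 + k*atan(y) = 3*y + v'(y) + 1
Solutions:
 v(y) = C1 + k*y^4/4 + k*(y*atan(y) - log(y^2 + 1)/2) - 3*y^2/2 - y


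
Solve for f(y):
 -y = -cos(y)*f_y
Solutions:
 f(y) = C1 + Integral(y/cos(y), y)


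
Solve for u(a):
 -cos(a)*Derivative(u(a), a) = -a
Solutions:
 u(a) = C1 + Integral(a/cos(a), a)


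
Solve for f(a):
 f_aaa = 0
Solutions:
 f(a) = C1 + C2*a + C3*a^2


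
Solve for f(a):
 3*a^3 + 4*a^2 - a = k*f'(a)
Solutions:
 f(a) = C1 + 3*a^4/(4*k) + 4*a^3/(3*k) - a^2/(2*k)


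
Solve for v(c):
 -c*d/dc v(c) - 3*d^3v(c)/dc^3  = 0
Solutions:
 v(c) = C1 + Integral(C2*airyai(-3^(2/3)*c/3) + C3*airybi(-3^(2/3)*c/3), c)


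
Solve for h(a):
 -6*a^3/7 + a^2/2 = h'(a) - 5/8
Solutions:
 h(a) = C1 - 3*a^4/14 + a^3/6 + 5*a/8


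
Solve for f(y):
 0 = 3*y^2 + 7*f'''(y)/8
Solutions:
 f(y) = C1 + C2*y + C3*y^2 - 2*y^5/35


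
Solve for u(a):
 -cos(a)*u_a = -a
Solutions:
 u(a) = C1 + Integral(a/cos(a), a)


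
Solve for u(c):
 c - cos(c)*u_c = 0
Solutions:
 u(c) = C1 + Integral(c/cos(c), c)


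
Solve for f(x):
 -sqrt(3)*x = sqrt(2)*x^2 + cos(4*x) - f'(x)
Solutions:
 f(x) = C1 + sqrt(2)*x^3/3 + sqrt(3)*x^2/2 + sin(4*x)/4


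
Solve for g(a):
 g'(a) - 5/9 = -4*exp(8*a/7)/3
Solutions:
 g(a) = C1 + 5*a/9 - 7*exp(8*a/7)/6


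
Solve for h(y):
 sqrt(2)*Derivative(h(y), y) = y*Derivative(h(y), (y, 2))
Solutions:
 h(y) = C1 + C2*y^(1 + sqrt(2))


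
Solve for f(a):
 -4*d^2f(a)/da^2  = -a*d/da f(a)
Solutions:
 f(a) = C1 + C2*erfi(sqrt(2)*a/4)


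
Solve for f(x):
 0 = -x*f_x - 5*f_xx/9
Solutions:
 f(x) = C1 + C2*erf(3*sqrt(10)*x/10)


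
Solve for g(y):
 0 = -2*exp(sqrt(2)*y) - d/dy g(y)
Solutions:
 g(y) = C1 - sqrt(2)*exp(sqrt(2)*y)


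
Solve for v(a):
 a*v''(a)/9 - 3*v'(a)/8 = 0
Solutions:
 v(a) = C1 + C2*a^(35/8)


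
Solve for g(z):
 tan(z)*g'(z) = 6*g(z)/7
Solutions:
 g(z) = C1*sin(z)^(6/7)


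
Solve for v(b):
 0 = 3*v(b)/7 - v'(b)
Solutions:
 v(b) = C1*exp(3*b/7)


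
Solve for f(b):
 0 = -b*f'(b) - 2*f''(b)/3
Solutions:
 f(b) = C1 + C2*erf(sqrt(3)*b/2)


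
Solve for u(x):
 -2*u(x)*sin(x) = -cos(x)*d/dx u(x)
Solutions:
 u(x) = C1/cos(x)^2


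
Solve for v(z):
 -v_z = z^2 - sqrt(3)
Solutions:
 v(z) = C1 - z^3/3 + sqrt(3)*z


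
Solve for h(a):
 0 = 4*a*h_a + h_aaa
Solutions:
 h(a) = C1 + Integral(C2*airyai(-2^(2/3)*a) + C3*airybi(-2^(2/3)*a), a)


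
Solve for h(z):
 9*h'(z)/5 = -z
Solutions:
 h(z) = C1 - 5*z^2/18


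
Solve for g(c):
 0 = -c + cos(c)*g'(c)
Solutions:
 g(c) = C1 + Integral(c/cos(c), c)


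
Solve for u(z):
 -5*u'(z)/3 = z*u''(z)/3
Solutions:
 u(z) = C1 + C2/z^4


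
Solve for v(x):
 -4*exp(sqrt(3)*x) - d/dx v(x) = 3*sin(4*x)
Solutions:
 v(x) = C1 - 4*sqrt(3)*exp(sqrt(3)*x)/3 + 3*cos(4*x)/4


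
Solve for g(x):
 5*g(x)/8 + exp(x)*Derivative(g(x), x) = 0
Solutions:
 g(x) = C1*exp(5*exp(-x)/8)


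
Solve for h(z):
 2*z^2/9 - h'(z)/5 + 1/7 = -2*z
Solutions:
 h(z) = C1 + 10*z^3/27 + 5*z^2 + 5*z/7


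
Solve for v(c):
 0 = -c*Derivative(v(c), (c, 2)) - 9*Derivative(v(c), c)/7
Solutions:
 v(c) = C1 + C2/c^(2/7)


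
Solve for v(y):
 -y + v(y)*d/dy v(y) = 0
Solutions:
 v(y) = -sqrt(C1 + y^2)
 v(y) = sqrt(C1 + y^2)


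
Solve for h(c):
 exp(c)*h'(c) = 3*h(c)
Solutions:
 h(c) = C1*exp(-3*exp(-c))


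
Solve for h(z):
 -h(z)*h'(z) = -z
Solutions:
 h(z) = -sqrt(C1 + z^2)
 h(z) = sqrt(C1 + z^2)


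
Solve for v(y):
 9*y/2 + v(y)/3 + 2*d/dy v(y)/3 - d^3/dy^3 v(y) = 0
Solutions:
 v(y) = C3*exp(y) - 27*y/2 + (C1*sin(sqrt(3)*y/6) + C2*cos(sqrt(3)*y/6))*exp(-y/2) + 27


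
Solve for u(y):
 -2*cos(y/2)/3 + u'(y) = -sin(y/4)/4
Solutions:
 u(y) = C1 + 4*sin(y/2)/3 + cos(y/4)


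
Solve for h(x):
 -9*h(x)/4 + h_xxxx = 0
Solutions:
 h(x) = C1*exp(-sqrt(6)*x/2) + C2*exp(sqrt(6)*x/2) + C3*sin(sqrt(6)*x/2) + C4*cos(sqrt(6)*x/2)


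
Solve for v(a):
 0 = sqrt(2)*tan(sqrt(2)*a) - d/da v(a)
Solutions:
 v(a) = C1 - log(cos(sqrt(2)*a))


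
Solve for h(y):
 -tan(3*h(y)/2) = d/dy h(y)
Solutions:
 h(y) = -2*asin(C1*exp(-3*y/2))/3 + 2*pi/3
 h(y) = 2*asin(C1*exp(-3*y/2))/3


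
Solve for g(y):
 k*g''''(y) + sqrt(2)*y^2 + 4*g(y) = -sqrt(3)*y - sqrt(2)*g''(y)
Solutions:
 g(y) = C1*exp(-2^(3/4)*y*sqrt((-sqrt(1 - 8*k) - 1)/k)/2) + C2*exp(2^(3/4)*y*sqrt((-sqrt(1 - 8*k) - 1)/k)/2) + C3*exp(-2^(3/4)*y*sqrt((sqrt(1 - 8*k) - 1)/k)/2) + C4*exp(2^(3/4)*y*sqrt((sqrt(1 - 8*k) - 1)/k)/2) - sqrt(2)*y^2/4 - sqrt(3)*y/4 + 1/4


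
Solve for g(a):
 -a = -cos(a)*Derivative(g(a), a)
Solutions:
 g(a) = C1 + Integral(a/cos(a), a)


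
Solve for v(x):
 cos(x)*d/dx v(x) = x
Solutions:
 v(x) = C1 + Integral(x/cos(x), x)


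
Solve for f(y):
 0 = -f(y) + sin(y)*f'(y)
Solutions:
 f(y) = C1*sqrt(cos(y) - 1)/sqrt(cos(y) + 1)


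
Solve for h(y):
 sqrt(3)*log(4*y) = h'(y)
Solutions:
 h(y) = C1 + sqrt(3)*y*log(y) - sqrt(3)*y + 2*sqrt(3)*y*log(2)


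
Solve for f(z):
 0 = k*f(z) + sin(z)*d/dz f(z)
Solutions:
 f(z) = C1*exp(k*(-log(cos(z) - 1) + log(cos(z) + 1))/2)


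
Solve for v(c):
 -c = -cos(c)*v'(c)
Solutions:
 v(c) = C1 + Integral(c/cos(c), c)


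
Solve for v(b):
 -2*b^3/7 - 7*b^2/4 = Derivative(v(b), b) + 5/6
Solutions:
 v(b) = C1 - b^4/14 - 7*b^3/12 - 5*b/6


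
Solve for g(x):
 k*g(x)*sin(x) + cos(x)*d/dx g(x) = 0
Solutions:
 g(x) = C1*exp(k*log(cos(x)))


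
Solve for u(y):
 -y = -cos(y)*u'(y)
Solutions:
 u(y) = C1 + Integral(y/cos(y), y)


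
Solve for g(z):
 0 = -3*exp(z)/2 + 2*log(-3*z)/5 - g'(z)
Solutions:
 g(z) = C1 + 2*z*log(-z)/5 + 2*z*(-1 + log(3))/5 - 3*exp(z)/2


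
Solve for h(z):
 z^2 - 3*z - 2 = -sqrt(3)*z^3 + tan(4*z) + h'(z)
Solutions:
 h(z) = C1 + sqrt(3)*z^4/4 + z^3/3 - 3*z^2/2 - 2*z + log(cos(4*z))/4


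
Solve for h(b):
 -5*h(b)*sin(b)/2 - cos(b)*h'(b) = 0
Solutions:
 h(b) = C1*cos(b)^(5/2)


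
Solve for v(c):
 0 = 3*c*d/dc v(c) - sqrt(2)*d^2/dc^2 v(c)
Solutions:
 v(c) = C1 + C2*erfi(2^(1/4)*sqrt(3)*c/2)


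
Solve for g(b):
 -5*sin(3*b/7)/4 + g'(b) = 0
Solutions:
 g(b) = C1 - 35*cos(3*b/7)/12


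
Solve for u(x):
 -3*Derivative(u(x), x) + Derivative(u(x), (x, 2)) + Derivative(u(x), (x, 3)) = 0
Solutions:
 u(x) = C1 + C2*exp(x*(-1 + sqrt(13))/2) + C3*exp(-x*(1 + sqrt(13))/2)


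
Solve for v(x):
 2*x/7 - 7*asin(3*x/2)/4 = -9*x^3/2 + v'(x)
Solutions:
 v(x) = C1 + 9*x^4/8 + x^2/7 - 7*x*asin(3*x/2)/4 - 7*sqrt(4 - 9*x^2)/12


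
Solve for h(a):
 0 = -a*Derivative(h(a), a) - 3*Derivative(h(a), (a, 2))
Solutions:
 h(a) = C1 + C2*erf(sqrt(6)*a/6)


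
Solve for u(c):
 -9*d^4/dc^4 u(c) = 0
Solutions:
 u(c) = C1 + C2*c + C3*c^2 + C4*c^3


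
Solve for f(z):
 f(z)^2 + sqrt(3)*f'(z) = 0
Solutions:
 f(z) = 3/(C1 + sqrt(3)*z)


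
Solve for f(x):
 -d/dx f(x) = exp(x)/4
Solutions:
 f(x) = C1 - exp(x)/4


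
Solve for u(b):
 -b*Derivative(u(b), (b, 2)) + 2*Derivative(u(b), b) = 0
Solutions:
 u(b) = C1 + C2*b^3


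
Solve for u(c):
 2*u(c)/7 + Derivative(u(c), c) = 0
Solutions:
 u(c) = C1*exp(-2*c/7)


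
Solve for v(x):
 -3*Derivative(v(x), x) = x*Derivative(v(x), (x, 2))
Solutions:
 v(x) = C1 + C2/x^2


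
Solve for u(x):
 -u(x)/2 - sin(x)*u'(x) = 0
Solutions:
 u(x) = C1*(cos(x) + 1)^(1/4)/(cos(x) - 1)^(1/4)


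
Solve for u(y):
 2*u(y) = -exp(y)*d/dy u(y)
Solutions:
 u(y) = C1*exp(2*exp(-y))


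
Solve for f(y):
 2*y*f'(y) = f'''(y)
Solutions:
 f(y) = C1 + Integral(C2*airyai(2^(1/3)*y) + C3*airybi(2^(1/3)*y), y)


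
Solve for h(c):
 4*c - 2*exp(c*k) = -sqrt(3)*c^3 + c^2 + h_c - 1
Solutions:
 h(c) = C1 + sqrt(3)*c^4/4 - c^3/3 + 2*c^2 + c - 2*exp(c*k)/k


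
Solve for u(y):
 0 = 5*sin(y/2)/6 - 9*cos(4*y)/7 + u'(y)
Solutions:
 u(y) = C1 + 9*sin(4*y)/28 + 5*cos(y/2)/3


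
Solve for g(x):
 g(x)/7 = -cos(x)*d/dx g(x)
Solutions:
 g(x) = C1*(sin(x) - 1)^(1/14)/(sin(x) + 1)^(1/14)


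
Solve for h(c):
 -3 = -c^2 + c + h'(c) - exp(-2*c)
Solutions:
 h(c) = C1 + c^3/3 - c^2/2 - 3*c - exp(-2*c)/2


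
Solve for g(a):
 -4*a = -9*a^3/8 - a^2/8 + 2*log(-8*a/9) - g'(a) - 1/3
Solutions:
 g(a) = C1 - 9*a^4/32 - a^3/24 + 2*a^2 + 2*a*log(-a) + a*(-4*log(3) - 7/3 + 6*log(2))


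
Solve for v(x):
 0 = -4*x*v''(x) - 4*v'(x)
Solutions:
 v(x) = C1 + C2*log(x)


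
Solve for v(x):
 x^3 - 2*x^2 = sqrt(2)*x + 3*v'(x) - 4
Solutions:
 v(x) = C1 + x^4/12 - 2*x^3/9 - sqrt(2)*x^2/6 + 4*x/3


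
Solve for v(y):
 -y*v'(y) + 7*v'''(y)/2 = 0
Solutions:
 v(y) = C1 + Integral(C2*airyai(2^(1/3)*7^(2/3)*y/7) + C3*airybi(2^(1/3)*7^(2/3)*y/7), y)


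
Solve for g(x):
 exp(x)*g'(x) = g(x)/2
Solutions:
 g(x) = C1*exp(-exp(-x)/2)


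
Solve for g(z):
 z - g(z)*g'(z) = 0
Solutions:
 g(z) = -sqrt(C1 + z^2)
 g(z) = sqrt(C1 + z^2)


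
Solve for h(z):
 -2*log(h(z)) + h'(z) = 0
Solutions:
 li(h(z)) = C1 + 2*z


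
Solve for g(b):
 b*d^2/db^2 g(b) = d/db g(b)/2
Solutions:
 g(b) = C1 + C2*b^(3/2)


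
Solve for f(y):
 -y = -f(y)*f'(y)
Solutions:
 f(y) = -sqrt(C1 + y^2)
 f(y) = sqrt(C1 + y^2)


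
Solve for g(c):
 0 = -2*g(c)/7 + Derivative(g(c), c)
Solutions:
 g(c) = C1*exp(2*c/7)


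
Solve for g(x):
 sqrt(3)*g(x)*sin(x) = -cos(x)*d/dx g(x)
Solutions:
 g(x) = C1*cos(x)^(sqrt(3))


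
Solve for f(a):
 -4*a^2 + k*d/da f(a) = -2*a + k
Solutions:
 f(a) = C1 + 4*a^3/(3*k) - a^2/k + a


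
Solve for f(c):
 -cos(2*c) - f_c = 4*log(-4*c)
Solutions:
 f(c) = C1 - 4*c*log(-c) - 8*c*log(2) + 4*c - sin(2*c)/2


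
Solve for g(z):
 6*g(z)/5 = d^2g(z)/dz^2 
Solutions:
 g(z) = C1*exp(-sqrt(30)*z/5) + C2*exp(sqrt(30)*z/5)


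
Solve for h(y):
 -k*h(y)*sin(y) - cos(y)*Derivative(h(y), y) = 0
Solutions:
 h(y) = C1*exp(k*log(cos(y)))


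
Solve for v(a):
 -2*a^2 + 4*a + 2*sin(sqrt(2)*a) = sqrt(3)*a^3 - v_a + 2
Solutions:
 v(a) = C1 + sqrt(3)*a^4/4 + 2*a^3/3 - 2*a^2 + 2*a + sqrt(2)*cos(sqrt(2)*a)


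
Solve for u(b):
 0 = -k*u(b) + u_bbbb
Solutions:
 u(b) = C1*exp(-b*k^(1/4)) + C2*exp(b*k^(1/4)) + C3*exp(-I*b*k^(1/4)) + C4*exp(I*b*k^(1/4))


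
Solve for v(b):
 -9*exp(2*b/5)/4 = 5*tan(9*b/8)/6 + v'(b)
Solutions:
 v(b) = C1 - 45*exp(2*b/5)/8 + 20*log(cos(9*b/8))/27


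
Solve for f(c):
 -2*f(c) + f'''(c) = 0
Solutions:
 f(c) = C3*exp(2^(1/3)*c) + (C1*sin(2^(1/3)*sqrt(3)*c/2) + C2*cos(2^(1/3)*sqrt(3)*c/2))*exp(-2^(1/3)*c/2)


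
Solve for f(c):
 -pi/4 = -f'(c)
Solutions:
 f(c) = C1 + pi*c/4


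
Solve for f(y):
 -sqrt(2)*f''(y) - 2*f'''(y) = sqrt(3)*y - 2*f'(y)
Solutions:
 f(y) = C1 + C2*exp(-sqrt(2)*y) + C3*exp(sqrt(2)*y/2) + sqrt(3)*y^2/4 + sqrt(6)*y/4


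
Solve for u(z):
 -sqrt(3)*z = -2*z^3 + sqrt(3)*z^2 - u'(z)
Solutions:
 u(z) = C1 - z^4/2 + sqrt(3)*z^3/3 + sqrt(3)*z^2/2


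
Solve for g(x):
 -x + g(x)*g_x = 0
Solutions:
 g(x) = -sqrt(C1 + x^2)
 g(x) = sqrt(C1 + x^2)


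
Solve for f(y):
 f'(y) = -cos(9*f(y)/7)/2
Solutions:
 y/2 - 7*log(sin(9*f(y)/7) - 1)/18 + 7*log(sin(9*f(y)/7) + 1)/18 = C1


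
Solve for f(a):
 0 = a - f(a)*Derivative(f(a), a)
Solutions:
 f(a) = -sqrt(C1 + a^2)
 f(a) = sqrt(C1 + a^2)


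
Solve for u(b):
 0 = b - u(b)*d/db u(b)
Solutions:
 u(b) = -sqrt(C1 + b^2)
 u(b) = sqrt(C1 + b^2)


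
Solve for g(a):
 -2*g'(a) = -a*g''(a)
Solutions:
 g(a) = C1 + C2*a^3


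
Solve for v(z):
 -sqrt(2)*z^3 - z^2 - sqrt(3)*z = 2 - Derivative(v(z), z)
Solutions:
 v(z) = C1 + sqrt(2)*z^4/4 + z^3/3 + sqrt(3)*z^2/2 + 2*z


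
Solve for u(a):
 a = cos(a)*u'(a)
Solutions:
 u(a) = C1 + Integral(a/cos(a), a)


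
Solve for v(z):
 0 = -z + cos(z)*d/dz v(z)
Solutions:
 v(z) = C1 + Integral(z/cos(z), z)


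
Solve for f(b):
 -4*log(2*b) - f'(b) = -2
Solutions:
 f(b) = C1 - 4*b*log(b) - b*log(16) + 6*b


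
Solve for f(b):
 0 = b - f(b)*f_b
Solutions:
 f(b) = -sqrt(C1 + b^2)
 f(b) = sqrt(C1 + b^2)


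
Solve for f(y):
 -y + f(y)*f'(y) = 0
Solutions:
 f(y) = -sqrt(C1 + y^2)
 f(y) = sqrt(C1 + y^2)


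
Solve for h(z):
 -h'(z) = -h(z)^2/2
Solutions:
 h(z) = -2/(C1 + z)


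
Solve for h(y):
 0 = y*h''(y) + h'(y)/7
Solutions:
 h(y) = C1 + C2*y^(6/7)


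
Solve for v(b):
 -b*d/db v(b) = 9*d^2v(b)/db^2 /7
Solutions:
 v(b) = C1 + C2*erf(sqrt(14)*b/6)


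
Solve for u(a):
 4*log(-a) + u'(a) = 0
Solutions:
 u(a) = C1 - 4*a*log(-a) + 4*a


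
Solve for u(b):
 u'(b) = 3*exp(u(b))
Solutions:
 u(b) = log(-1/(C1 + 3*b))


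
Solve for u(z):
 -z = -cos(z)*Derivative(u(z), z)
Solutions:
 u(z) = C1 + Integral(z/cos(z), z)


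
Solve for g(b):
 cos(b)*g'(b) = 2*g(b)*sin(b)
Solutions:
 g(b) = C1/cos(b)^2


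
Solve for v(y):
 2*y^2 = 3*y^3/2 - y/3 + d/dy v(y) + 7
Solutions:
 v(y) = C1 - 3*y^4/8 + 2*y^3/3 + y^2/6 - 7*y


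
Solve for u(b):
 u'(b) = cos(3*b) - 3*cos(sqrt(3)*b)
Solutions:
 u(b) = C1 + sin(3*b)/3 - sqrt(3)*sin(sqrt(3)*b)


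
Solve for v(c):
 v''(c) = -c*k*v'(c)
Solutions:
 v(c) = Piecewise((-sqrt(2)*sqrt(pi)*C1*erf(sqrt(2)*c*sqrt(k)/2)/(2*sqrt(k)) - C2, (k > 0) | (k < 0)), (-C1*c - C2, True))


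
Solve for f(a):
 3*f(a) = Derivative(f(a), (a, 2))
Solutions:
 f(a) = C1*exp(-sqrt(3)*a) + C2*exp(sqrt(3)*a)


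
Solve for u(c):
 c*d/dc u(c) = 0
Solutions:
 u(c) = C1


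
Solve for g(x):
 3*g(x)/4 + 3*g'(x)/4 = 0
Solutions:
 g(x) = C1*exp(-x)


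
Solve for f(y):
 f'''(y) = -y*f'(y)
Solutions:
 f(y) = C1 + Integral(C2*airyai(-y) + C3*airybi(-y), y)


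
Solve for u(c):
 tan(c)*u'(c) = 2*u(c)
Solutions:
 u(c) = C1*sin(c)^2


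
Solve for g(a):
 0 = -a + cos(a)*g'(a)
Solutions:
 g(a) = C1 + Integral(a/cos(a), a)


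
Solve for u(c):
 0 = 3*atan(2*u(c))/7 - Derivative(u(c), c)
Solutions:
 Integral(1/atan(2*_y), (_y, u(c))) = C1 + 3*c/7


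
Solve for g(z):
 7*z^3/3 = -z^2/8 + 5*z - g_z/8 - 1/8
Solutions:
 g(z) = C1 - 14*z^4/3 - z^3/3 + 20*z^2 - z


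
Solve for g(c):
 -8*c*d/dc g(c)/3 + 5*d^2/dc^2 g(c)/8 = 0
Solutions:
 g(c) = C1 + C2*erfi(4*sqrt(30)*c/15)


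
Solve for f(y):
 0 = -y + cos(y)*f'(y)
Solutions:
 f(y) = C1 + Integral(y/cos(y), y)


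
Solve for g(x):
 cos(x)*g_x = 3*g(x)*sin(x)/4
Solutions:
 g(x) = C1/cos(x)^(3/4)


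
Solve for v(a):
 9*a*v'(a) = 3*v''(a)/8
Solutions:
 v(a) = C1 + C2*erfi(2*sqrt(3)*a)


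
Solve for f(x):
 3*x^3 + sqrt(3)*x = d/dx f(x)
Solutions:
 f(x) = C1 + 3*x^4/4 + sqrt(3)*x^2/2


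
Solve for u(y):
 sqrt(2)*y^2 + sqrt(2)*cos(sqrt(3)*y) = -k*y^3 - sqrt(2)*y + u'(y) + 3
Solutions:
 u(y) = C1 + k*y^4/4 + sqrt(2)*y^3/3 + sqrt(2)*y^2/2 - 3*y + sqrt(6)*sin(sqrt(3)*y)/3


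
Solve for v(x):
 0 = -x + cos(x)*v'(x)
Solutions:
 v(x) = C1 + Integral(x/cos(x), x)


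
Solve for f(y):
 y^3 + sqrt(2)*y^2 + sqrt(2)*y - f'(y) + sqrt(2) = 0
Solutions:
 f(y) = C1 + y^4/4 + sqrt(2)*y^3/3 + sqrt(2)*y^2/2 + sqrt(2)*y


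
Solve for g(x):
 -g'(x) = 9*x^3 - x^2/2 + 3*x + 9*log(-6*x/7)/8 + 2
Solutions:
 g(x) = C1 - 9*x^4/4 + x^3/6 - 3*x^2/2 - 9*x*log(-x)/8 + x*(-9*log(6) - 7 + 9*log(7))/8


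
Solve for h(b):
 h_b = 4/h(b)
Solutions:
 h(b) = -sqrt(C1 + 8*b)
 h(b) = sqrt(C1 + 8*b)


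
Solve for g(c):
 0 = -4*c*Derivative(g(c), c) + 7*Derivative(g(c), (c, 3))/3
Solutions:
 g(c) = C1 + Integral(C2*airyai(12^(1/3)*7^(2/3)*c/7) + C3*airybi(12^(1/3)*7^(2/3)*c/7), c)


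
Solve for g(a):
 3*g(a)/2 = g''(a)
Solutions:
 g(a) = C1*exp(-sqrt(6)*a/2) + C2*exp(sqrt(6)*a/2)


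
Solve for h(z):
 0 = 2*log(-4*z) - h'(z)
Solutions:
 h(z) = C1 + 2*z*log(-z) + 2*z*(-1 + 2*log(2))


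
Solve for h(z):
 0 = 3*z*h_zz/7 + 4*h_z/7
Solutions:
 h(z) = C1 + C2/z^(1/3)


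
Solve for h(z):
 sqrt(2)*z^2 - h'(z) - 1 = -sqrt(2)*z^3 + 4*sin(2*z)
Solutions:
 h(z) = C1 + sqrt(2)*z^4/4 + sqrt(2)*z^3/3 - z + 2*cos(2*z)


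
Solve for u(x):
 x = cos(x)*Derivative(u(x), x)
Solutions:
 u(x) = C1 + Integral(x/cos(x), x)


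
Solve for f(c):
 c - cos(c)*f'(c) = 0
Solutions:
 f(c) = C1 + Integral(c/cos(c), c)


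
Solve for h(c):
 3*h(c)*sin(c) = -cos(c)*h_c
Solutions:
 h(c) = C1*cos(c)^3


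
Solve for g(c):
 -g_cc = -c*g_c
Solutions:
 g(c) = C1 + C2*erfi(sqrt(2)*c/2)


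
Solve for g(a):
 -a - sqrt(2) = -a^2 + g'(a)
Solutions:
 g(a) = C1 + a^3/3 - a^2/2 - sqrt(2)*a


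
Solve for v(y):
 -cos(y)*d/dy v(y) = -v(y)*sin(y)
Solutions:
 v(y) = C1/cos(y)


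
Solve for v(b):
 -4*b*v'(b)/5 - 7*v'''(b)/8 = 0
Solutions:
 v(b) = C1 + Integral(C2*airyai(-2*70^(2/3)*b/35) + C3*airybi(-2*70^(2/3)*b/35), b)


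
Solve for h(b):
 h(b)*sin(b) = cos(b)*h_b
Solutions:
 h(b) = C1/cos(b)


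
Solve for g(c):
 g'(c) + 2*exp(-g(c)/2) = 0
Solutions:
 g(c) = 2*log(C1 - c)


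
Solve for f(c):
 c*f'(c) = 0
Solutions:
 f(c) = C1


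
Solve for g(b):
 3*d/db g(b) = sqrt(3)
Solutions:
 g(b) = C1 + sqrt(3)*b/3


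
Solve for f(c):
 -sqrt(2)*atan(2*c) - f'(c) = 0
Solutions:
 f(c) = C1 - sqrt(2)*(c*atan(2*c) - log(4*c^2 + 1)/4)


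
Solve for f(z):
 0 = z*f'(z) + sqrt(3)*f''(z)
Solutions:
 f(z) = C1 + C2*erf(sqrt(2)*3^(3/4)*z/6)


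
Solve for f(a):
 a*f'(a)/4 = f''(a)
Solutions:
 f(a) = C1 + C2*erfi(sqrt(2)*a/4)


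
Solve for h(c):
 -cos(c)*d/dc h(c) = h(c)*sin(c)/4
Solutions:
 h(c) = C1*cos(c)^(1/4)


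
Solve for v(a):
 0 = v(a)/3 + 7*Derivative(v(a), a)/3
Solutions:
 v(a) = C1*exp(-a/7)


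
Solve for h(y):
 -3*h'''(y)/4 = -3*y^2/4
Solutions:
 h(y) = C1 + C2*y + C3*y^2 + y^5/60


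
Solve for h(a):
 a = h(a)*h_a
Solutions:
 h(a) = -sqrt(C1 + a^2)
 h(a) = sqrt(C1 + a^2)


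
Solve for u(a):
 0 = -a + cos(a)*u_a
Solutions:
 u(a) = C1 + Integral(a/cos(a), a)


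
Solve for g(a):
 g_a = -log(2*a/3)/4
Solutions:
 g(a) = C1 - a*log(a)/4 - a*log(2)/4 + a/4 + a*log(3)/4


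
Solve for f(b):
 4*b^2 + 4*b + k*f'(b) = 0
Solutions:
 f(b) = C1 - 4*b^3/(3*k) - 2*b^2/k


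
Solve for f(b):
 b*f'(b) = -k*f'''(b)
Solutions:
 f(b) = C1 + Integral(C2*airyai(b*(-1/k)^(1/3)) + C3*airybi(b*(-1/k)^(1/3)), b)


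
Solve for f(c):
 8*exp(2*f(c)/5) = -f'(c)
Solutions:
 f(c) = 5*log(-sqrt(-1/(C1 - 8*c))) - 5*log(2) + 5*log(10)/2
 f(c) = 5*log(-1/(C1 - 8*c))/2 - 5*log(2) + 5*log(10)/2


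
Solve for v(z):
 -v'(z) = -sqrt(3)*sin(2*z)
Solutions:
 v(z) = C1 - sqrt(3)*cos(2*z)/2


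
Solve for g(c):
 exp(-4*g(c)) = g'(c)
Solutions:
 g(c) = log(-I*(C1 + 4*c)^(1/4))
 g(c) = log(I*(C1 + 4*c)^(1/4))
 g(c) = log(-(C1 + 4*c)^(1/4))
 g(c) = log(C1 + 4*c)/4


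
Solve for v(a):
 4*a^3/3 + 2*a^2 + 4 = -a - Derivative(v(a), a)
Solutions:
 v(a) = C1 - a^4/3 - 2*a^3/3 - a^2/2 - 4*a


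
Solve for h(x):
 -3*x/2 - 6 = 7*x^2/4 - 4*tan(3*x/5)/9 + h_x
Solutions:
 h(x) = C1 - 7*x^3/12 - 3*x^2/4 - 6*x - 20*log(cos(3*x/5))/27


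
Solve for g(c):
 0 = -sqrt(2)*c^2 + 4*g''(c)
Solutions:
 g(c) = C1 + C2*c + sqrt(2)*c^4/48


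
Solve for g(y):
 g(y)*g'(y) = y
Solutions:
 g(y) = -sqrt(C1 + y^2)
 g(y) = sqrt(C1 + y^2)


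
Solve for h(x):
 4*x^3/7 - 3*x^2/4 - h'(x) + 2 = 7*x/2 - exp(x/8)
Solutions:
 h(x) = C1 + x^4/7 - x^3/4 - 7*x^2/4 + 2*x + 8*exp(x/8)


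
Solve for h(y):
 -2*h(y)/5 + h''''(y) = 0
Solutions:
 h(y) = C1*exp(-2^(1/4)*5^(3/4)*y/5) + C2*exp(2^(1/4)*5^(3/4)*y/5) + C3*sin(2^(1/4)*5^(3/4)*y/5) + C4*cos(2^(1/4)*5^(3/4)*y/5)


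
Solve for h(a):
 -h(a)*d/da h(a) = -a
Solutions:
 h(a) = -sqrt(C1 + a^2)
 h(a) = sqrt(C1 + a^2)


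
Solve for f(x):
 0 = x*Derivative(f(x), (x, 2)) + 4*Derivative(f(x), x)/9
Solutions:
 f(x) = C1 + C2*x^(5/9)


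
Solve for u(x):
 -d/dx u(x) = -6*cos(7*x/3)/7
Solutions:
 u(x) = C1 + 18*sin(7*x/3)/49


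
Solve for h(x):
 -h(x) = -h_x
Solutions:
 h(x) = C1*exp(x)


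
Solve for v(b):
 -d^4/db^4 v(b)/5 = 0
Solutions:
 v(b) = C1 + C2*b + C3*b^2 + C4*b^3


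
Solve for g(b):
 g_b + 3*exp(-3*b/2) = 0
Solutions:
 g(b) = C1 + 2*exp(-3*b/2)


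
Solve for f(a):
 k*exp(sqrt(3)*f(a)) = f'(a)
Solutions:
 f(a) = sqrt(3)*(2*log(-1/(C1 + a*k)) - log(3))/6


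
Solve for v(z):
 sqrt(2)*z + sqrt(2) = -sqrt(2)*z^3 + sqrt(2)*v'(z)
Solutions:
 v(z) = C1 + z^4/4 + z^2/2 + z


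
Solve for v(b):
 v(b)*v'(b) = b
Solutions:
 v(b) = -sqrt(C1 + b^2)
 v(b) = sqrt(C1 + b^2)


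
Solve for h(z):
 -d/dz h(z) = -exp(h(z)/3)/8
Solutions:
 h(z) = 3*log(-1/(C1 + z)) + 3*log(24)


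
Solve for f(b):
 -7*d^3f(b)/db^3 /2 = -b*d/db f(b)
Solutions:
 f(b) = C1 + Integral(C2*airyai(2^(1/3)*7^(2/3)*b/7) + C3*airybi(2^(1/3)*7^(2/3)*b/7), b)


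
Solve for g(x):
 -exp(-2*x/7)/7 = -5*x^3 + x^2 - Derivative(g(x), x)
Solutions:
 g(x) = C1 - 5*x^4/4 + x^3/3 - exp(-2*x/7)/2


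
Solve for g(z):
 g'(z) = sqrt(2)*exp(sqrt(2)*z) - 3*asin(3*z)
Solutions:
 g(z) = C1 - 3*z*asin(3*z) - sqrt(1 - 9*z^2) + exp(sqrt(2)*z)


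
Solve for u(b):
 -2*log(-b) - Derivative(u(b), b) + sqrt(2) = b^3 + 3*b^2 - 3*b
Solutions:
 u(b) = C1 - b^4/4 - b^3 + 3*b^2/2 - 2*b*log(-b) + b*(sqrt(2) + 2)


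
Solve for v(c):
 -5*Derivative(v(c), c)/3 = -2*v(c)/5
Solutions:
 v(c) = C1*exp(6*c/25)


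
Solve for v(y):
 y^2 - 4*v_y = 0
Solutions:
 v(y) = C1 + y^3/12


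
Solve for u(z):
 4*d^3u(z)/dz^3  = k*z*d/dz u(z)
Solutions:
 u(z) = C1 + Integral(C2*airyai(2^(1/3)*k^(1/3)*z/2) + C3*airybi(2^(1/3)*k^(1/3)*z/2), z)


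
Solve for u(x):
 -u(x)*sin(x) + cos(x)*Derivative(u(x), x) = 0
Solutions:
 u(x) = C1/cos(x)


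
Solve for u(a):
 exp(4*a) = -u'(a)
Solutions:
 u(a) = C1 - exp(4*a)/4


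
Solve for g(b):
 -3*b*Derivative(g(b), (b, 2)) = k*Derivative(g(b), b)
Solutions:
 g(b) = C1 + b^(1 - re(k)/3)*(C2*sin(log(b)*Abs(im(k))/3) + C3*cos(log(b)*im(k)/3))


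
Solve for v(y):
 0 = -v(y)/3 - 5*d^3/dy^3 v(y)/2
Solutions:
 v(y) = C3*exp(-15^(2/3)*2^(1/3)*y/15) + (C1*sin(2^(1/3)*3^(1/6)*5^(2/3)*y/10) + C2*cos(2^(1/3)*3^(1/6)*5^(2/3)*y/10))*exp(15^(2/3)*2^(1/3)*y/30)


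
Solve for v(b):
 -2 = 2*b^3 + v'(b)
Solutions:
 v(b) = C1 - b^4/2 - 2*b
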